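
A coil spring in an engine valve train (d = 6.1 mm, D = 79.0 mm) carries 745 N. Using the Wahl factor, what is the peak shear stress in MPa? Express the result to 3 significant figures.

733 MPa

Spring index C = D/d = 79.0/6.1 = 12.9508
K_W = (4C−1)/(4C−4) + 0.615/C = 50.803/47.803 + 0.0475 = 1.1102
τ₀ = 8FD/(πd³) = 8·745·79.0/(π·6.1³) = 470840/713.08 = 660.29 MPa
τ_max = K·τ₀ = 1.1102 × 660.29 = 733.08 MPa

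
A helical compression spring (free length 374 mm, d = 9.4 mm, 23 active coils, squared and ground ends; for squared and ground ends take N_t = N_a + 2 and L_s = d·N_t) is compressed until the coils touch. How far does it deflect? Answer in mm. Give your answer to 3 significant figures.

N_t = 25; L_s = 9.4·25 = 235 mm
δ_solid = L₀ − L_s = 374 − 235 = 139 mm

139 mm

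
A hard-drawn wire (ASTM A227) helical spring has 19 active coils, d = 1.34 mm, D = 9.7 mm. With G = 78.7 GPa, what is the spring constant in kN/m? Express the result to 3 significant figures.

1.83 kN/m

k = Gd⁴/(8D³N_a) = (78.7×10³ × 1.34⁴) / (8 × 9.7³ × 19)
  = 253743 / 138726 = 1.8291 N/mm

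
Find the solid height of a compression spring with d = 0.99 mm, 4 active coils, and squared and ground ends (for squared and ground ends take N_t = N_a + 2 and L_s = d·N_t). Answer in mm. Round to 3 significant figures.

squared and ground ends: N_t = N_a + 2 = 4 + 2 = 6
L_s = d·N_t = 0.99 × 6 = 5.94 mm

5.94 mm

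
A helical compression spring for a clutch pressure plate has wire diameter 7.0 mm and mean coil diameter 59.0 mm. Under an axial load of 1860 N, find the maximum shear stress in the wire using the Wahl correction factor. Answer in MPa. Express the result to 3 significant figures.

956 MPa

Spring index C = D/d = 59.0/7.0 = 8.4286
K_W = (4C−1)/(4C−4) + 0.615/C = 32.714/29.714 + 0.0730 = 1.1739
τ₀ = 8FD/(πd³) = 8·1860·59.0/(π·7.0³) = 877920/1077.6 = 814.72 MPa
τ_max = K·τ₀ = 1.1739 × 814.72 = 956.43 MPa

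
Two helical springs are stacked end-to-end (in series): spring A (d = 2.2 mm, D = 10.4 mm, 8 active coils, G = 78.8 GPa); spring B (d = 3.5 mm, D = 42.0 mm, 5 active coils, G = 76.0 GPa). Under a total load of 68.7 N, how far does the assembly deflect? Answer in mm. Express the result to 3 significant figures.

k_A = Gd⁴/(8D³N_a) = (78.8×10³)(2.2⁴)/(8·10.4³·8) = 25.641 N/mm
k_B = Gd⁴/(8D³N_a) = (76.0×10³)(3.5⁴)/(8·42.0³·5) = 3.8484 N/mm
Series: 1/k_eq = 1/25.641 + 1/3.8484 = 0.29885; k_eq = 3.3462 N/mm
δ = F/k_eq = 68.7/3.3462 = 20.531 mm

20.5 mm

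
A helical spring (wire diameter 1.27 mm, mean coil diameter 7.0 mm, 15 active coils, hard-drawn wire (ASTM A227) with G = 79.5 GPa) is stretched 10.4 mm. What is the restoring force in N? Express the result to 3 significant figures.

k = Gd⁴/(8D³N_a) = (79.5×10³)(1.27⁴)/(8·7.0³·15) = 5.0247 N/mm
F = k·δ = 5.0247 × 10.4 = 52.256 N

52.3 N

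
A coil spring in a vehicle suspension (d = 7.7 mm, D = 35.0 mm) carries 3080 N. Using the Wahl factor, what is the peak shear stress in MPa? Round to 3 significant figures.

810 MPa

Spring index C = D/d = 35.0/7.7 = 4.5455
K_W = (4C−1)/(4C−4) + 0.615/C = 17.182/14.182 + 0.1353 = 1.3468
τ₀ = 8FD/(πd³) = 8·3080·35.0/(π·7.7³) = 862400/1434.2 = 601.29 MPa
τ_max = K·τ₀ = 1.3468 × 601.29 = 809.85 MPa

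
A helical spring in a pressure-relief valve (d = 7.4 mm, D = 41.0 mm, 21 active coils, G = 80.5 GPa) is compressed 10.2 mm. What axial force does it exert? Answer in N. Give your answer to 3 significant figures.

213 N

k = Gd⁴/(8D³N_a) = (80.5×10³)(7.4⁴)/(8·41.0³·21) = 20.848 N/mm
F = k·δ = 20.848 × 10.2 = 212.65 N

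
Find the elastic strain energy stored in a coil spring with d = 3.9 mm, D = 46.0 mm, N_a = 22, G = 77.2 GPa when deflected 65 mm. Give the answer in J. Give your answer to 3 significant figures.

2.20 J

k = Gd⁴/(8D³N_a) = (77.2×10³)(3.9⁴)/(8·46.0³·22) = 1.0425 N/mm
U = ½kδ² = 0.5 × 1.0425 × 65² = 2202.3 N·mm = 2.2023 J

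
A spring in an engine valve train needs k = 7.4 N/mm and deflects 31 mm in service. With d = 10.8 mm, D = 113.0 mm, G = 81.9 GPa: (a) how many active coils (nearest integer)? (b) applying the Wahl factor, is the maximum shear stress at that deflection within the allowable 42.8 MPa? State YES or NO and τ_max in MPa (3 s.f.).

(a) 13 coils; (b) NO, τ_max = 59.8 MPa

N_a = Gd⁴/(8D³k) = (81.9×10³)(10.8⁴)/(8·113.0³·7.4) = 13.04 → N_a = 13
Actual rate k = Gd⁴/(8D³·13) = 7.4252 N/mm
Working load F = kδ = 7.4252·31 = 230.18 N
C = 113.0/10.8 = 10.4630; K_W = (4C−1)/(4C−4)+0.615/C = 1.1380
τ_max = K_W·8FD/(πd³) = 1.1380·52.58 = 59.838 MPa
τ_max > 42.8 MPa → exceeds allowable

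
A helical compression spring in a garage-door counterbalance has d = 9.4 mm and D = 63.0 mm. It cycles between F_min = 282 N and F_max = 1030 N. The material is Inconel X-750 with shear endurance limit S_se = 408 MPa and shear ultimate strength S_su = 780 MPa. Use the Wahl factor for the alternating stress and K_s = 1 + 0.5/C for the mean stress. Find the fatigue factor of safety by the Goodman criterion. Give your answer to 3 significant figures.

2.56

C = D/d = 63.0/9.4 = 6.7021; K_W = (4C−1)/(4C−4)+0.615/C = 1.2233; K_s = 1+0.5/C = 1.0746
F_a = (F_max−F_min)/2 = 374 N; F_m = (F_max+F_min)/2 = 656 N
τ_a = K_W·8F_aD/(πd³) = 1.2233 × 72.238 = 88.369 MPa
τ_m = K_s·8F_mD/(πd³) = 1.0746 × 126.71 = 136.16 MPa
Goodman: 1/n_f = τ_a/S_se + τ_m/S_su = 88.369/408 + 136.16/780 = 0.21659 + 0.17456 = 0.39115
n_f = 1/0.39115 = 2.557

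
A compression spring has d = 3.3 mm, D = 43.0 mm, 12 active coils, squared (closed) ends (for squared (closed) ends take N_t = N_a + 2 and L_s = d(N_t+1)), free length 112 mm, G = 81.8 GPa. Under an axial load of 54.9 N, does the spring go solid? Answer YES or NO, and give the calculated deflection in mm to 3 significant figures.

k = Gd⁴/(8D³N_a) = (81.8×10³)(3.3⁴)/(8·43.0³·12) = 1.271 N/mm
N_t = 14; L_s = 3.3·15 = 49.5 mm; δ_solid = L₀ − L_s = 112 − 49.5 = 62.5 mm
δ = F/k = 54.9/1.271 = 43.196 mm
δ < δ_solid → spring does not go solid

NO, δ = 43.2 mm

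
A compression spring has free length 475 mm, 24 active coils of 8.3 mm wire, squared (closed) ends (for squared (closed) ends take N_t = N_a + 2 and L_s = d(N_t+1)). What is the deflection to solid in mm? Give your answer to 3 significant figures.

251 mm

N_t = 26; L_s = 8.3·27 = 224.1 mm
δ_solid = L₀ − L_s = 475 − 224.1 = 250.9 mm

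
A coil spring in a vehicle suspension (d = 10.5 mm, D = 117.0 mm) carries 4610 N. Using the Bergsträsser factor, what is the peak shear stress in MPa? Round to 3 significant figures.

1330 MPa

Spring index C = D/d = 117.0/10.5 = 11.1429
K_B = (4C+2)/(4C−3) = 46.571/41.571 = 1.1203
τ₀ = 8FD/(πd³) = 8·4610·117.0/(π·10.5³) = 4.31496e+06/3636.8 = 1186.5 MPa
τ_max = K·τ₀ = 1.1203 × 1186.5 = 1329.2 MPa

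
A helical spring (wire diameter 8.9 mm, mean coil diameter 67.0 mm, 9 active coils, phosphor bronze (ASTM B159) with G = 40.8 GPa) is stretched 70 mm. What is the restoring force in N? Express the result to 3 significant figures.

827 N

k = Gd⁴/(8D³N_a) = (40.8×10³)(8.9⁴)/(8·67.0³·9) = 11.821 N/mm
F = k·δ = 11.821 × 70 = 827.49 N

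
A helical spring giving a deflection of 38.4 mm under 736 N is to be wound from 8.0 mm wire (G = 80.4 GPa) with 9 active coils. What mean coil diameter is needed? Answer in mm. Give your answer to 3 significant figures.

Required rate k = F/δ = 736/38.4 = 19.167 N/mm
D = (Gd⁴/(8N_a·k))^(1/3) = (80.4×10³·8.0⁴/(8·9·19.167))^(1/3)
  = (238637)^(1/3) = 62.0267 mm

62.0 mm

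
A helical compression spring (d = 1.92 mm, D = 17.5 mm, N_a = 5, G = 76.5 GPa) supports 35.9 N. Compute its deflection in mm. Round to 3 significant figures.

7.40 mm

k = Gd⁴/(8D³N_a) = (76.5×10³)(1.92⁴)/(8·17.5³·5) = 4.8494 N/mm
δ = F/k = 35.9 / 4.8494 = 7.4029 mm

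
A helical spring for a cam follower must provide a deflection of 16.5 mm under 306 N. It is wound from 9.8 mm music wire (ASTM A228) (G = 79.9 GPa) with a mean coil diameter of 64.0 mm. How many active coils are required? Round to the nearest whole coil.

Required rate k = F/δ = 306/16.5 = 18.545 N/mm
N_a = Gd⁴/(8D³k) = (79.9×10³ × 9.8⁴)/(8 × 64.0³ × 18.545)
    = 7.36972e+08 / 3.88926e+07 = 18.95 → 19 coils

19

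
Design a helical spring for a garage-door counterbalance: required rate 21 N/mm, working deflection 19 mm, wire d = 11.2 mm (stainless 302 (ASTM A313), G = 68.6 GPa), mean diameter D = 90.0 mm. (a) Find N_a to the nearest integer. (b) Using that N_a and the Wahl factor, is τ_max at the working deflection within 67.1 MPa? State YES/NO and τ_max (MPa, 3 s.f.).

(a) 9 coils; (b) NO, τ_max = 75.4 MPa

N_a = Gd⁴/(8D³k) = (68.6×10³)(11.2⁴)/(8·90.0³·21) = 8.814 → N_a = 9
Actual rate k = Gd⁴/(8D³·9) = 20.565 N/mm
Working load F = kδ = 20.565·19 = 390.74 N
C = 90.0/11.2 = 8.0357; K_W = (4C−1)/(4C−4)+0.615/C = 1.1831
τ_max = K_W·8FD/(πd³) = 1.1831·63.741 = 75.414 MPa
τ_max > 67.1 MPa → exceeds allowable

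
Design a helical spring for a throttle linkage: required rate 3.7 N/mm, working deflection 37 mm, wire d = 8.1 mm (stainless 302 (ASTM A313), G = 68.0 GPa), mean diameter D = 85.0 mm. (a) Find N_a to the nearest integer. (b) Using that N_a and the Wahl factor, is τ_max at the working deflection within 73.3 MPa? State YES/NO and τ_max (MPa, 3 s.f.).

(a) 16 coils; (b) YES, τ_max = 63.8 MPa

N_a = Gd⁴/(8D³k) = (68.0×10³)(8.1⁴)/(8·85.0³·3.7) = 16.1 → N_a = 16
Actual rate k = Gd⁴/(8D³·16) = 3.7238 N/mm
Working load F = kδ = 3.7238·37 = 137.78 N
C = 85.0/8.1 = 10.4938; K_W = (4C−1)/(4C−4)+0.615/C = 1.1376
τ_max = K_W·8FD/(πd³) = 1.1376·56.116 = 63.838 MPa
τ_max ≤ 73.3 MPa → acceptable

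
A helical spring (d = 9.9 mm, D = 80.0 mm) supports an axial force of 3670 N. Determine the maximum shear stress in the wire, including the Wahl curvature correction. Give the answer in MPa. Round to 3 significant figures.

911 MPa

Spring index C = D/d = 80.0/9.9 = 8.0808
K_W = (4C−1)/(4C−4) + 0.615/C = 31.323/28.323 + 0.0761 = 1.1820
τ₀ = 8FD/(πd³) = 8·3670·80.0/(π·9.9³) = 2.3488e+06/3048.3 = 770.53 MPa
τ_max = K·τ₀ = 1.1820 × 770.53 = 910.79 MPa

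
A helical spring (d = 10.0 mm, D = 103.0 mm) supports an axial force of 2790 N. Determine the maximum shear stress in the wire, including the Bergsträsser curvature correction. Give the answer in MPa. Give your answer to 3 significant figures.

828 MPa

Spring index C = D/d = 103.0/10.0 = 10.3000
K_B = (4C+2)/(4C−3) = 43.200/38.200 = 1.1309
τ₀ = 8FD/(πd³) = 8·2790·103.0/(π·10.0³) = 2.29896e+06/3141.6 = 731.78 MPa
τ_max = K·τ₀ = 1.1309 × 731.78 = 827.56 MPa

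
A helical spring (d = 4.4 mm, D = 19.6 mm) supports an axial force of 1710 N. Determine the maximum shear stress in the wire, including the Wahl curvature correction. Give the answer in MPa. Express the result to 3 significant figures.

Spring index C = D/d = 19.6/4.4 = 4.4545
K_W = (4C−1)/(4C−4) + 0.615/C = 16.818/13.818 + 0.1381 = 1.3552
τ₀ = 8FD/(πd³) = 8·1710·19.6/(π·4.4³) = 268128/267.61 = 1001.9 MPa
τ_max = K·τ₀ = 1.3552 × 1001.9 = 1357.8 MPa

1360 MPa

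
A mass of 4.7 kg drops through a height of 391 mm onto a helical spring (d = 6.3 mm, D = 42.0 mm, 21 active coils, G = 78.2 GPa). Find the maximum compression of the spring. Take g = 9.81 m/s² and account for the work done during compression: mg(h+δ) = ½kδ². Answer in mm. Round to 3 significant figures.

65.2 mm

k = Gd⁴/(8D³N_a) = (78.2×10³)(6.3⁴)/(8·42.0³·21) = 9.8972 N/mm
W = mg = 4.7 × 9.81 = 46.107 N
½kδ² − Wδ − Wh = 0 → δ = (W + √(W² + 2kWh))/k
δ = (46.107 + √(2125.9 + 356850))/9.8972 = (46.107 + 599.15)/9.8972 = 65.196 mm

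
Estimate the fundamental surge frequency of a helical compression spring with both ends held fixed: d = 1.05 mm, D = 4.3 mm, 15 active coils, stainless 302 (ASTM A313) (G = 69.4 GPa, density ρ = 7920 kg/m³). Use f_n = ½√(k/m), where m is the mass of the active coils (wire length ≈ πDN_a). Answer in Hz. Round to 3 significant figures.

1260 Hz

k = Gd⁴/(8D³N_a) = (69.4×10³)(1.05⁴)/(8·4.3³·15) = 8.8416 N/mm = 8841.6 N/m
Wire length L = πDN_a = π·4.3·15 = 202.63 mm
m = ρ·(πd²/4)·L = 7920 × 0.8659×10⁻⁶ m² × 0.20263 m = 0.0013896 kg
f_n = ½√(k/m) = 0.5·√(8841.6/0.0013896) = 0.5·√(6.3625e+06) = 1261.2 Hz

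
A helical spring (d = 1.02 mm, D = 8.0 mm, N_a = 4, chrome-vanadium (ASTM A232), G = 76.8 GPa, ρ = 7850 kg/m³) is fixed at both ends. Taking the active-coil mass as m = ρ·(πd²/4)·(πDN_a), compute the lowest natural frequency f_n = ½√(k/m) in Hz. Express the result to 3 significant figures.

1400 Hz

k = Gd⁴/(8D³N_a) = (76.8×10³)(1.02⁴)/(8·8.0³·4) = 5.0739 N/mm = 5073.9 N/m
Wire length L = πDN_a = π·8.0·4 = 100.53 mm
m = ρ·(πd²/4)·L = 7850 × 0.81713×10⁻⁶ m² × 0.10053 m = 0.00064485 kg
f_n = ½√(k/m) = 0.5·√(5073.9/0.00064485) = 0.5·√(7.8683e+06) = 1402.5 Hz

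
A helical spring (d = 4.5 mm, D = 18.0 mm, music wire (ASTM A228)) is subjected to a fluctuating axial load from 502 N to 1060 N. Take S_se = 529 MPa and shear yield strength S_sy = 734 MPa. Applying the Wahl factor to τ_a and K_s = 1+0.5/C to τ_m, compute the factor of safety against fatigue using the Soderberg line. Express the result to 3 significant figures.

C = D/d = 18.0/4.5 = 4.0000; K_W = (4C−1)/(4C−4)+0.615/C = 1.4038; K_s = 1+0.5/C = 1.1250
F_a = (F_max−F_min)/2 = 279 N; F_m = (F_max+F_min)/2 = 781 N
τ_a = K_W·8F_aD/(πd³) = 1.4038 × 140.34 = 197 MPa
τ_m = K_s·8F_mD/(πd³) = 1.1250 × 392.85 = 441.96 MPa
Soderberg: 1/n_f = τ_a/S_se + τ_m/S_sy = 197/529 + 441.96/734 = 0.37240 + 0.60212 = 0.97452
n_f = 1/0.97452 = 1.026

1.03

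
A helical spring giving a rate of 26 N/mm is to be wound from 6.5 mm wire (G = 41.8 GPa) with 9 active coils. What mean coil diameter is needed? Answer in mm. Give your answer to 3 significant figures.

D = (Gd⁴/(8N_a·k))^(1/3) = (41.8×10³·6.5⁴/(8·9·26))^(1/3)
  = (39858.8)^(1/3) = 34.1592 mm

34.2 mm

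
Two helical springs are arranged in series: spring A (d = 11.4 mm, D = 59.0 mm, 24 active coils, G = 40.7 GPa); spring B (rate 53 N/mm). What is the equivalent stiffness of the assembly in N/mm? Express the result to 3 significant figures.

13.1 N/mm

k_A = Gd⁴/(8D³N_a) = (40.7×10³)(11.4⁴)/(8·59.0³·24) = 17.432 N/mm
Series: 1/k_eq = 1/17.432 + 1/53 = 0.076232; k_eq = 13.118 N/mm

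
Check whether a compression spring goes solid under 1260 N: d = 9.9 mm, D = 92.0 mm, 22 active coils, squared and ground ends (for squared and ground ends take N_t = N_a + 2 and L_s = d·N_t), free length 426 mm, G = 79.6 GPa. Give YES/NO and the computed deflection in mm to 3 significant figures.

YES, δ = 226 mm

k = Gd⁴/(8D³N_a) = (79.6×10³)(9.9⁴)/(8·92.0³·22) = 5.5793 N/mm
N_t = 24; L_s = 9.9·24 = 237.6 mm; δ_solid = L₀ − L_s = 426 − 237.6 = 188.4 mm
δ = F/k = 1260/5.5793 = 225.84 mm
δ ≥ δ_solid → spring goes solid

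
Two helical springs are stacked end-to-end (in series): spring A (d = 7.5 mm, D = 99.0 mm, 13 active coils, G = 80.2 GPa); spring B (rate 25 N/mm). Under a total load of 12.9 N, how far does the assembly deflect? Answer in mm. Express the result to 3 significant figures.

5.65 mm

k_A = Gd⁴/(8D³N_a) = (80.2×10³)(7.5⁴)/(8·99.0³·13) = 2.5147 N/mm
Series: 1/k_eq = 1/2.5147 + 1/25 = 0.43767; k_eq = 2.2848 N/mm
δ = F/k_eq = 12.9/2.2848 = 5.6459 mm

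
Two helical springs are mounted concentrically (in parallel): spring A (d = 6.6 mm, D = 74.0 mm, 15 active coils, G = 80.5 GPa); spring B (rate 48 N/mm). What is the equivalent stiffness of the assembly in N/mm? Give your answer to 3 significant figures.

k_A = Gd⁴/(8D³N_a) = (80.5×10³)(6.6⁴)/(8·74.0³·15) = 3.1412 N/mm
Parallel: k_eq = 3.1412 + 48 = 51.141 N/mm

51.1 N/mm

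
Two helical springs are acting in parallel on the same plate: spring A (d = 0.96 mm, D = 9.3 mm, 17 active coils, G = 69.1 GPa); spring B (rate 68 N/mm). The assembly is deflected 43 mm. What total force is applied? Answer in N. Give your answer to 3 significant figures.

k_A = Gd⁴/(8D³N_a) = (69.1×10³)(0.96⁴)/(8·9.3³·17) = 0.53651 N/mm
Parallel: k_eq = 0.53651 + 68 = 68.537 N/mm
F = k_eq·δ = 68.537·43 = 2947.1 N

2950 N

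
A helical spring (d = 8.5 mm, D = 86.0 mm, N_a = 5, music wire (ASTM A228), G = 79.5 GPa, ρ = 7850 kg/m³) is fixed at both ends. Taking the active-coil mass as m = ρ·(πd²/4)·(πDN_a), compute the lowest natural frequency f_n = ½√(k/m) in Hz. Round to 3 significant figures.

k = Gd⁴/(8D³N_a) = (79.5×10³)(8.5⁴)/(8·86.0³·5) = 16.311 N/mm = 16311 N/m
Wire length L = πDN_a = π·86.0·5 = 1350.9 mm
m = ρ·(πd²/4)·L = 7850 × 56.745×10⁻⁶ m² × 1.3509 m = 0.60175 kg
f_n = ½√(k/m) = 0.5·√(16311/0.60175) = 0.5·√(27106) = 82.32 Hz

82.3 Hz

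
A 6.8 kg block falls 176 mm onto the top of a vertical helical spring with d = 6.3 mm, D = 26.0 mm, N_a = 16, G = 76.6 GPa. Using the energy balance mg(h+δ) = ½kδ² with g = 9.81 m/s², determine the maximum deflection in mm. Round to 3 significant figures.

22.2 mm

k = Gd⁴/(8D³N_a) = (76.6×10³)(6.3⁴)/(8·26.0³·16) = 53.637 N/mm
W = mg = 6.8 × 9.81 = 66.708 N
½kδ² − Wδ − Wh = 0 → δ = (W + √(W² + 2kWh))/k
δ = (66.708 + √(4450 + 1.25945e+06))/53.637 = (66.708 + 1124.2)/53.637 = 22.204 mm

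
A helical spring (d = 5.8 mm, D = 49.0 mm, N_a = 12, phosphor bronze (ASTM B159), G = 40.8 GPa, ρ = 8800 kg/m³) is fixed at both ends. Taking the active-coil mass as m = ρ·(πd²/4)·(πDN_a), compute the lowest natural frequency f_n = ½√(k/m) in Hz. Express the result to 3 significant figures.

k = Gd⁴/(8D³N_a) = (40.8×10³)(5.8⁴)/(8·49.0³·12) = 4.088 N/mm = 4088 N/m
Wire length L = πDN_a = π·49.0·12 = 1847.3 mm
m = ρ·(πd²/4)·L = 8800 × 26.421×10⁻⁶ m² × 1.8473 m = 0.42949 kg
f_n = ½√(k/m) = 0.5·√(4088/0.42949) = 0.5·√(9518.2) = 48.781 Hz

48.8 Hz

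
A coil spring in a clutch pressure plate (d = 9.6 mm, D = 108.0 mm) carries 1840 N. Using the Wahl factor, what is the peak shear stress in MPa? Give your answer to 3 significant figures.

645 MPa

Spring index C = D/d = 108.0/9.6 = 11.2500
K_W = (4C−1)/(4C−4) + 0.615/C = 44.000/41.000 + 0.0547 = 1.1278
τ₀ = 8FD/(πd³) = 8·1840·108.0/(π·9.6³) = 1.58976e+06/2779.5 = 571.96 MPa
τ_max = K·τ₀ = 1.1278 × 571.96 = 645.08 MPa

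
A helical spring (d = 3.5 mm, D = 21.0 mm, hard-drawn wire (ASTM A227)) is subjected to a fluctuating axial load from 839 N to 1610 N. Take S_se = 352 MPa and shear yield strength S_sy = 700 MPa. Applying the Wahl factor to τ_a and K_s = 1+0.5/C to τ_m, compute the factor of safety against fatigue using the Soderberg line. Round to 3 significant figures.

C = D/d = 21.0/3.5 = 6.0000; K_W = (4C−1)/(4C−4)+0.615/C = 1.2525; K_s = 1+0.5/C = 1.0833
F_a = (F_max−F_min)/2 = 385.5 N; F_m = (F_max+F_min)/2 = 1224.5 N
τ_a = K_W·8F_aD/(πd³) = 1.2525 × 480.82 = 602.22 MPa
τ_m = K_s·8F_mD/(πd³) = 1.0833 × 1527.3 = 1654.5 MPa
Soderberg: 1/n_f = τ_a/S_se + τ_m/S_sy = 602.22/352 + 1654.5/700 = 1.71086 + 2.36362 = 4.0745
n_f = 1/4.0745 = 0.2454

0.245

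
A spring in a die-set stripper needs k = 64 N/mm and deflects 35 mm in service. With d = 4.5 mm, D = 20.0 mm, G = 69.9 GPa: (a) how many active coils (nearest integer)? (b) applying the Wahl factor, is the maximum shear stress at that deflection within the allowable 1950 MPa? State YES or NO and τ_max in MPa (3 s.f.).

(a) 7 coils; (b) YES, τ_max = 1700 MPa

N_a = Gd⁴/(8D³k) = (69.9×10³)(4.5⁴)/(8·20.0³·64) = 6.998 → N_a = 7
Actual rate k = Gd⁴/(8D³·7) = 63.981 N/mm
Working load F = kδ = 63.981·35 = 2239.3 N
C = 20.0/4.5 = 4.4444; K_W = (4C−1)/(4C−4)+0.615/C = 1.3561
τ_max = K_W·8FD/(πd³) = 1.3561·1251.6 = 1697.3 MPa
τ_max ≤ 1950 MPa → acceptable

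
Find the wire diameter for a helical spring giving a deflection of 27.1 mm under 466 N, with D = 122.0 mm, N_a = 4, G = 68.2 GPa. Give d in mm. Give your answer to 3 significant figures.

Required rate k = F/δ = 466/27.1 = 17.196 N/mm
d = (8D³N_a·k / G)^(1/4) = (8·122.0³·4·17.196 / (68.2×10³))^0.25
  = (14651)^0.25 = 11.0018 mm

11.0 mm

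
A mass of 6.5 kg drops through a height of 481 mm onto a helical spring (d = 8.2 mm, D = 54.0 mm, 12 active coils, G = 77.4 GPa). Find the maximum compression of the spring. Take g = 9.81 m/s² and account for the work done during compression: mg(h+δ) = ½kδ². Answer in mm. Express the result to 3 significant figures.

k = Gd⁴/(8D³N_a) = (77.4×10³)(8.2⁴)/(8·54.0³·12) = 23.15 N/mm
W = mg = 6.5 × 9.81 = 63.765 N
½kδ² − Wδ − Wh = 0 → δ = (W + √(W² + 2kWh))/k
δ = (63.765 + √(4066 + 1.42004e+06))/23.15 = (63.765 + 1193.4)/23.15 = 54.304 mm

54.3 mm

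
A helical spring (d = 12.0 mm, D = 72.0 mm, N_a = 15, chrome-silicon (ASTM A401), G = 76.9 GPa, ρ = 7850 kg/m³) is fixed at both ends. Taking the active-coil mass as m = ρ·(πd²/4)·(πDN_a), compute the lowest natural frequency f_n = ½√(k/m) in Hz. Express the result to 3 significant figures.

k = Gd⁴/(8D³N_a) = (76.9×10³)(12.0⁴)/(8·72.0³·15) = 35.602 N/mm = 35602 N/m
Wire length L = πDN_a = π·72.0·15 = 3392.9 mm
m = ρ·(πd²/4)·L = 7850 × 113.1×10⁻⁶ m² × 3.3929 m = 3.0123 kg
f_n = ½√(k/m) = 0.5·√(35602/3.0123) = 0.5·√(11819) = 54.357 Hz

54.4 Hz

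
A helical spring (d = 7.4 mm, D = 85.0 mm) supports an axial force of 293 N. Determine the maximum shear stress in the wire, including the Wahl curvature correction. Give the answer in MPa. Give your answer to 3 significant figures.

Spring index C = D/d = 85.0/7.4 = 11.4865
K_W = (4C−1)/(4C−4) + 0.615/C = 44.946/41.946 + 0.0535 = 1.1251
τ₀ = 8FD/(πd³) = 8·293·85.0/(π·7.4³) = 199240/1273 = 156.51 MPa
τ_max = K·τ₀ = 1.1251 × 156.51 = 176.08 MPa

176 MPa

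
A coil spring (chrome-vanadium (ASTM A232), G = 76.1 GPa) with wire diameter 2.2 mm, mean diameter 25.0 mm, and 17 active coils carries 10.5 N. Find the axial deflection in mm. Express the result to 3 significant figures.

k = Gd⁴/(8D³N_a) = (76.1×10³)(2.2⁴)/(8·25.0³·17) = 0.83891 N/mm
δ = F/k = 10.5 / 0.83891 = 12.516 mm

12.5 mm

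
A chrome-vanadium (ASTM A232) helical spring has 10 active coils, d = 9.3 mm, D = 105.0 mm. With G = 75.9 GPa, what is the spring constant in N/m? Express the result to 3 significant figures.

k = Gd⁴/(8D³N_a) = (75.9×10³ × 9.3⁴) / (8 × 105.0³ × 10)
  = 5.67771e+08 / 9.261e+07 = 6.1308 N/mm = 6130.8 N/m

6130 N/m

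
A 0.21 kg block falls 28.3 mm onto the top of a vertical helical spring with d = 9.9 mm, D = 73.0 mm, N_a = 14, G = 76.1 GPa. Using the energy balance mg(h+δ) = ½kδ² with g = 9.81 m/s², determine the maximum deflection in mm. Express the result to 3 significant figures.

k = Gd⁴/(8D³N_a) = (76.1×10³)(9.9⁴)/(8·73.0³·14) = 16.778 N/mm
W = mg = 0.21 × 9.81 = 2.0601 N
½kδ² − Wδ − Wh = 0 → δ = (W + √(W² + 2kWh))/k
δ = (2.0601 + √(4.244 + 1956.34))/16.778 = (2.0601 + 44.278)/16.778 = 2.7619 mm

2.76 mm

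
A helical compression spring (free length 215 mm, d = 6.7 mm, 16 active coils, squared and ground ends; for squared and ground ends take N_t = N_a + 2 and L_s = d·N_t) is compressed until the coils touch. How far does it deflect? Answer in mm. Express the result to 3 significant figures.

94.4 mm

N_t = 18; L_s = 6.7·18 = 120.6 mm
δ_solid = L₀ − L_s = 215 − 120.6 = 94.4 mm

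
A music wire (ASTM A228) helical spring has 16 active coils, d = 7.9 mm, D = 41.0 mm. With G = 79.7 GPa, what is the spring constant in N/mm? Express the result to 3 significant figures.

35.2 N/mm

k = Gd⁴/(8D³N_a) = (79.7×10³ × 7.9⁴) / (8 × 41.0³ × 16)
  = 3.10432e+08 / 8.82189e+06 = 35.189 N/mm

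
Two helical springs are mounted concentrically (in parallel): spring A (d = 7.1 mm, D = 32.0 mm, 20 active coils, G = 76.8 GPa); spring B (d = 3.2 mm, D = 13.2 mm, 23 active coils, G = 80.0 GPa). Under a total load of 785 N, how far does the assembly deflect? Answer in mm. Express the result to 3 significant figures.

13.8 mm

k_A = Gd⁴/(8D³N_a) = (76.8×10³)(7.1⁴)/(8·32.0³·20) = 37.224 N/mm
k_B = Gd⁴/(8D³N_a) = (80.0×10³)(3.2⁴)/(8·13.2³·23) = 19.822 N/mm
Parallel: k_eq = 37.224 + 19.822 = 57.046 N/mm
δ = F/k_eq = 785/57.046 = 13.761 mm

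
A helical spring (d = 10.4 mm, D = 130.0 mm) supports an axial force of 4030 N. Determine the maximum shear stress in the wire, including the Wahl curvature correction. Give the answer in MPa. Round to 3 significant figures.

1320 MPa

Spring index C = D/d = 130.0/10.4 = 12.5000
K_W = (4C−1)/(4C−4) + 0.615/C = 49.000/46.000 + 0.0492 = 1.1144
τ₀ = 8FD/(πd³) = 8·4030·130.0/(π·10.4³) = 4.1912e+06/3533.9 = 1186 MPa
τ_max = K·τ₀ = 1.1144 × 1186 = 1321.7 MPa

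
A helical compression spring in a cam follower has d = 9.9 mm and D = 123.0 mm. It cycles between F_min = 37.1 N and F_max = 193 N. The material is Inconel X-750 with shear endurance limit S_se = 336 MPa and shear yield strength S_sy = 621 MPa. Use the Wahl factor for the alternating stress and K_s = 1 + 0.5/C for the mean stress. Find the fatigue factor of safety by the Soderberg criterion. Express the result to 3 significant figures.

C = D/d = 123.0/9.9 = 12.4242; K_W = (4C−1)/(4C−4)+0.615/C = 1.1151; K_s = 1+0.5/C = 1.0402
F_a = (F_max−F_min)/2 = 77.95 N; F_m = (F_max+F_min)/2 = 115.05 N
τ_a = K_W·8F_aD/(πd³) = 1.1151 × 25.163 = 28.06 MPa
τ_m = K_s·8F_mD/(πd³) = 1.0402 × 37.139 = 38.633 MPa
Soderberg: 1/n_f = τ_a/S_se + τ_m/S_sy = 28.06/336 + 38.633/621 = 0.08351 + 0.06221 = 0.14572
n_f = 1/0.14572 = 6.862

6.86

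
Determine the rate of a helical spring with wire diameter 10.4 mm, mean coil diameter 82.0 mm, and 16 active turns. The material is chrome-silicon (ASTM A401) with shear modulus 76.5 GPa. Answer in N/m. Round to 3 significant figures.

k = Gd⁴/(8D³N_a) = (76.5×10³ × 10.4⁴) / (8 × 82.0³ × 16)
  = 8.94942e+08 / 7.05751e+07 = 12.681 N/mm = 12681 N/m

12700 N/m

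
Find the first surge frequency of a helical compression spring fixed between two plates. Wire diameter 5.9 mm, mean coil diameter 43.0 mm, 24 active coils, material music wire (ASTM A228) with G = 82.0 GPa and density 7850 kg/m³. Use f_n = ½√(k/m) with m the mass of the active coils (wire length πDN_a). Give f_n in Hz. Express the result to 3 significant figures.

48.4 Hz

k = Gd⁴/(8D³N_a) = (82.0×10³)(5.9⁴)/(8·43.0³·24) = 6.509 N/mm = 6509 N/m
Wire length L = πDN_a = π·43.0·24 = 3242.1 mm
m = ρ·(πd²/4)·L = 7850 × 27.34×10⁻⁶ m² × 3.2421 m = 0.69581 kg
f_n = ½√(k/m) = 0.5·√(6509/0.69581) = 0.5·√(9354.5) = 48.359 Hz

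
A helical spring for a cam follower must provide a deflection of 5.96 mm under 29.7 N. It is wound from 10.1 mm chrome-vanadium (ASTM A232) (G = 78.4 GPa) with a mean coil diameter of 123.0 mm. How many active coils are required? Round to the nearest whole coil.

Required rate k = F/δ = 29.7/5.96 = 4.9832 N/mm
N_a = Gd⁴/(8D³k) = (78.4×10³ × 10.1⁴)/(8 × 123.0³ × 4.9832)
    = 8.15834e+08 / 7.41849e+07 = 11 → 11 coils

11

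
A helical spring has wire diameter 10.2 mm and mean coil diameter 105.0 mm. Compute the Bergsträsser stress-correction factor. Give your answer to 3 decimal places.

1.131

C = D/d = 105.0/10.2 = 10.2941
K_B = (4C+2)/(4C−3) = 43.176/38.176 = 1.1310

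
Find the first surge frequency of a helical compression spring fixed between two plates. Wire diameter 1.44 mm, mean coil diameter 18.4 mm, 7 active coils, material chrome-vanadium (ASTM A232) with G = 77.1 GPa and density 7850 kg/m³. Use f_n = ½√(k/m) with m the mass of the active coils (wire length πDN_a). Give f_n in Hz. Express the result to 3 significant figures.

214 Hz

k = Gd⁴/(8D³N_a) = (77.1×10³)(1.44⁴)/(8·18.4³·7) = 0.9503 N/mm = 950.3 N/m
Wire length L = πDN_a = π·18.4·7 = 404.64 mm
m = ρ·(πd²/4)·L = 7850 × 1.6286×10⁻⁶ m² × 0.40464 m = 0.0051731 kg
f_n = ½√(k/m) = 0.5·√(950.3/0.0051731) = 0.5·√(1.837e+05) = 214.3 Hz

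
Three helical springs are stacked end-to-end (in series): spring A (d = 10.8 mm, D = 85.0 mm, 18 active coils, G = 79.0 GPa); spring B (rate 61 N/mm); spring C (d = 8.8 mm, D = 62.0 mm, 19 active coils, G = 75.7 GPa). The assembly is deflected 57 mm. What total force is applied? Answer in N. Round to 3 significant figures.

k_A = Gd⁴/(8D³N_a) = (79.0×10³)(10.8⁴)/(8·85.0³·18) = 12.154 N/mm
k_C = Gd⁴/(8D³N_a) = (75.7×10³)(8.8⁴)/(8·62.0³·19) = 12.532 N/mm
Series: 1/k_eq = 1/12.154 + 1/61 + 1/12.532 = 0.17847; k_eq = 5.6031 N/mm
F = k_eq·δ = 5.6031·57 = 319.38 N

319 N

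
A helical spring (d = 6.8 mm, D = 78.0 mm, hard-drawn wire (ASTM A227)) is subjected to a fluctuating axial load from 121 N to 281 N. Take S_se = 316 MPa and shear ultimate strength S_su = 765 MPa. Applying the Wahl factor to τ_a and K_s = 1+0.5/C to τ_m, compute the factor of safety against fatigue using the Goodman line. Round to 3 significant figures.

2.83

C = D/d = 78.0/6.8 = 11.4706; K_W = (4C−1)/(4C−4)+0.615/C = 1.1252; K_s = 1+0.5/C = 1.0436
F_a = (F_max−F_min)/2 = 80 N; F_m = (F_max+F_min)/2 = 201 N
τ_a = K_W·8F_aD/(πd³) = 1.1252 × 50.536 = 56.865 MPa
τ_m = K_s·8F_mD/(πd³) = 1.0436 × 126.97 = 132.51 MPa
Goodman: 1/n_f = τ_a/S_se + τ_m/S_su = 56.865/316 + 132.51/765 = 0.17995 + 0.17321 = 0.35316
n_f = 1/0.35316 = 2.832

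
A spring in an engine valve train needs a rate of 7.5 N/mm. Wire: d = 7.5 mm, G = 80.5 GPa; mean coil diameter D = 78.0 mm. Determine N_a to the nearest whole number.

N_a = Gd⁴/(8D³k) = (80.5×10³ × 7.5⁴)/(8 × 78.0³ × 7.5)
    = 2.54707e+08 / 2.84731e+07 = 8.946 → 9 coils

9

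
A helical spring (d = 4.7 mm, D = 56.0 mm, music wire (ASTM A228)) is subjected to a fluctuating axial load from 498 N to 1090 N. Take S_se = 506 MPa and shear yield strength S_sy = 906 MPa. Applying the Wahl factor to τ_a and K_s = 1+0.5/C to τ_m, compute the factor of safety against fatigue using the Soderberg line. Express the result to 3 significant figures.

C = D/d = 56.0/4.7 = 11.9149; K_W = (4C−1)/(4C−4)+0.615/C = 1.1203; K_s = 1+0.5/C = 1.0420
F_a = (F_max−F_min)/2 = 296 N; F_m = (F_max+F_min)/2 = 794 N
τ_a = K_W·8F_aD/(πd³) = 1.1203 × 406.56 = 455.48 MPa
τ_m = K_s·8F_mD/(πd³) = 1.0420 × 1090.6 = 1136.3 MPa
Soderberg: 1/n_f = τ_a/S_se + τ_m/S_sy = 455.48/506 + 1136.3/906 = 0.90016 + 1.25424 = 2.1544
n_f = 1/2.1544 = 0.4642

0.464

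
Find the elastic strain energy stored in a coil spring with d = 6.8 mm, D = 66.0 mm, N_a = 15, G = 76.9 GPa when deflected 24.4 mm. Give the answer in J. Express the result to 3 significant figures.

1.42 J

k = Gd⁴/(8D³N_a) = (76.9×10³)(6.8⁴)/(8·66.0³·15) = 4.7659 N/mm
U = ½kδ² = 0.5 × 4.7659 × 24.4² = 1418.7 N·mm = 1.4187 J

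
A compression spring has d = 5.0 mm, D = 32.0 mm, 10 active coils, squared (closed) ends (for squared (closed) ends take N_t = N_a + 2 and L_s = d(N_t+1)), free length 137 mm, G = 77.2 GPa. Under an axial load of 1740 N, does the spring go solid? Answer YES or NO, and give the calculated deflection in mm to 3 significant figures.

k = Gd⁴/(8D³N_a) = (77.2×10³)(5.0⁴)/(8·32.0³·10) = 18.406 N/mm
N_t = 12; L_s = 5.0·13 = 65 mm; δ_solid = L₀ − L_s = 137 − 65 = 72 mm
δ = F/k = 1740/18.406 = 94.535 mm
δ ≥ δ_solid → spring goes solid

YES, δ = 94.5 mm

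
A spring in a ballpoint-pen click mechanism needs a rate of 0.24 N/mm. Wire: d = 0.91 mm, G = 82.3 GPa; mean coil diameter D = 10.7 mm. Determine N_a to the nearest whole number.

24

N_a = Gd⁴/(8D³k) = (82.3×10³ × 0.91⁴)/(8 × 10.7³ × 0.24)
    = 56437.2 / 2352.08 = 23.99 → 24 coils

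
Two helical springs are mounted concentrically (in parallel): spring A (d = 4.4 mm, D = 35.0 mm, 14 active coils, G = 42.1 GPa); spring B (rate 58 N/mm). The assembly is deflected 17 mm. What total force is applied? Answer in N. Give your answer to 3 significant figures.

k_A = Gd⁴/(8D³N_a) = (42.1×10³)(4.4⁴)/(8·35.0³·14) = 3.286 N/mm
Parallel: k_eq = 3.286 + 58 = 61.286 N/mm
F = k_eq·δ = 61.286·17 = 1041.9 N

1040 N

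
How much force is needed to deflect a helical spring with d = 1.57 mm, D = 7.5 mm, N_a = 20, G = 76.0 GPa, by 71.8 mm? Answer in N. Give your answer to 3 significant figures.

491 N

k = Gd⁴/(8D³N_a) = (76.0×10³)(1.57⁴)/(8·7.5³·20) = 6.8408 N/mm
F = k·δ = 6.8408 × 71.8 = 491.17 N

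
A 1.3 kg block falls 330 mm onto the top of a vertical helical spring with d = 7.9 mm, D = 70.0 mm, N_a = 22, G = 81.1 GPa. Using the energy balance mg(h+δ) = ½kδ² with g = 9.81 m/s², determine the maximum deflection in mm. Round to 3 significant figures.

42.6 mm

k = Gd⁴/(8D³N_a) = (81.1×10³)(7.9⁴)/(8·70.0³·22) = 5.2327 N/mm
W = mg = 1.3 × 9.81 = 12.753 N
½kδ² − Wδ − Wh = 0 → δ = (W + √(W² + 2kWh))/k
δ = (12.753 + √(162.64 + 44043.2))/5.2327 = (12.753 + 210.25)/5.2327 = 42.618 mm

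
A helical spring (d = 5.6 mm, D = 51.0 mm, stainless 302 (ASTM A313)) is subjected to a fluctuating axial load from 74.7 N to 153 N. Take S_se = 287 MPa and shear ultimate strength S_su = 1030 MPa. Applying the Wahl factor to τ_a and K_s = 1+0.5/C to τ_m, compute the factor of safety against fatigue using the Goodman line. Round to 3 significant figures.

C = D/d = 51.0/5.6 = 9.1071; K_W = (4C−1)/(4C−4)+0.615/C = 1.1600; K_s = 1+0.5/C = 1.0549
F_a = (F_max−F_min)/2 = 39.15 N; F_m = (F_max+F_min)/2 = 113.85 N
τ_a = K_W·8F_aD/(πd³) = 1.1600 × 28.952 = 33.585 MPa
τ_m = K_s·8F_mD/(πd³) = 1.0549 × 84.194 = 88.816 MPa
Goodman: 1/n_f = τ_a/S_se + τ_m/S_su = 33.585/287 + 88.816/1030 = 0.11702 + 0.08623 = 0.20325
n_f = 1/0.20325 = 4.92

4.92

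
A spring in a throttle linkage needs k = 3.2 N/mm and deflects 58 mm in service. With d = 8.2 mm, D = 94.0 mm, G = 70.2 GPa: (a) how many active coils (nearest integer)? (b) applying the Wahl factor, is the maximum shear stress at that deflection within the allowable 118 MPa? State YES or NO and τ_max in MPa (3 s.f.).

(a) 15 coils; (b) YES, τ_max = 90.2 MPa

N_a = Gd⁴/(8D³k) = (70.2×10³)(8.2⁴)/(8·94.0³·3.2) = 14.93 → N_a = 15
Actual rate k = Gd⁴/(8D³·15) = 3.1844 N/mm
Working load F = kδ = 3.1844·58 = 184.7 N
C = 94.0/8.2 = 11.4634; K_W = (4C−1)/(4C−4)+0.615/C = 1.1253
τ_max = K_W·8FD/(πd³) = 1.1253·80.183 = 90.232 MPa
τ_max ≤ 118 MPa → acceptable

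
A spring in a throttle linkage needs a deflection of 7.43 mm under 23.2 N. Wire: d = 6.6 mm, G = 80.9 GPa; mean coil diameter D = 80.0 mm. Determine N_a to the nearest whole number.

Required rate k = F/δ = 23.2/7.43 = 3.1225 N/mm
N_a = Gd⁴/(8D³k) = (80.9×10³ × 6.6⁴)/(8 × 80.0³ × 3.1225)
    = 1.53506e+08 / 1.27897e+07 = 12 → 12 coils

12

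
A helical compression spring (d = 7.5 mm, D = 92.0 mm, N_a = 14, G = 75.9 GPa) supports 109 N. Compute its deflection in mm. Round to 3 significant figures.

39.6 mm

k = Gd⁴/(8D³N_a) = (75.9×10³)(7.5⁴)/(8·92.0³·14) = 2.7536 N/mm
δ = F/k = 109 / 2.7536 = 39.584 mm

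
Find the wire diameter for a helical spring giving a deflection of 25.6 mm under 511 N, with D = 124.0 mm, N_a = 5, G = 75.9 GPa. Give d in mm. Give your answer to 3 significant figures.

11.9 mm

Required rate k = F/δ = 511/25.6 = 19.961 N/mm
d = (8D³N_a·k / G)^(1/4) = (8·124.0³·5·19.961 / (75.9×10³))^0.25
  = (20057)^0.25 = 11.9005 mm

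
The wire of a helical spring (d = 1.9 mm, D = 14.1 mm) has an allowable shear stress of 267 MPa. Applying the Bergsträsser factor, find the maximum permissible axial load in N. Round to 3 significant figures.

C = D/d = 14.1/1.9 = 7.4211
K_B = (4C+2)/(4C−3) = 31.684/26.684 = 1.1874
τ_max = K·8FD/(πd³) → F_max = τ_allow·πd³/(8DK)
F_max = 267·π·1.9³/(8·14.1·1.1874) = 5753.4/133.94 = 42.956 N

43.0 N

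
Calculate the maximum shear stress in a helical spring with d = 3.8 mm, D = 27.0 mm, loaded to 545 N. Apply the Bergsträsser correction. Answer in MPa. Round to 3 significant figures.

Spring index C = D/d = 27.0/3.8 = 7.1053
K_B = (4C+2)/(4C−3) = 30.421/25.421 = 1.1967
τ₀ = 8FD/(πd³) = 8·545·27.0/(π·3.8³) = 117720/172.39 = 682.89 MPa
τ_max = K·τ₀ = 1.1967 × 682.89 = 817.2 MPa

817 MPa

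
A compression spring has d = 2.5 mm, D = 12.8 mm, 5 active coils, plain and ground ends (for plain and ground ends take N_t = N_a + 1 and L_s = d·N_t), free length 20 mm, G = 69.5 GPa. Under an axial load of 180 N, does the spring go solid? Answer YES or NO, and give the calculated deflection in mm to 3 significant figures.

YES, δ = 5.56 mm

k = Gd⁴/(8D³N_a) = (69.5×10³)(2.5⁴)/(8·12.8³·5) = 32.363 N/mm
N_t = 6; L_s = 2.5·6 = 15 mm; δ_solid = L₀ − L_s = 20 − 15 = 5 mm
δ = F/k = 180/32.363 = 5.5618 mm
δ ≥ δ_solid → spring goes solid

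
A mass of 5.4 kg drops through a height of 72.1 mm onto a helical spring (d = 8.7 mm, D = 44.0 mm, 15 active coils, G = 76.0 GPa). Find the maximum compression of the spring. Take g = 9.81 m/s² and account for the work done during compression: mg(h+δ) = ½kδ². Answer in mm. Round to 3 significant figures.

k = Gd⁴/(8D³N_a) = (76.0×10³)(8.7⁴)/(8·44.0³·15) = 42.594 N/mm
W = mg = 5.4 × 9.81 = 52.974 N
½kδ² − Wδ − Wh = 0 → δ = (W + √(W² + 2kWh))/k
δ = (52.974 + √(2806.2 + 325371))/42.594 = (52.974 + 572.87)/42.594 = 14.693 mm

14.7 mm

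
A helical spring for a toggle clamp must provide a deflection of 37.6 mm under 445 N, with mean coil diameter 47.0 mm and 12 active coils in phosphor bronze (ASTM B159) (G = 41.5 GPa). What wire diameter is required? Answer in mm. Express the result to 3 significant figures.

7.30 mm

Required rate k = F/δ = 445/37.6 = 11.835 N/mm
d = (8D³N_a·k / G)^(1/4) = (8·47.0³·12·11.835 / (41.5×10³))^0.25
  = (2842.4)^0.25 = 7.3017 mm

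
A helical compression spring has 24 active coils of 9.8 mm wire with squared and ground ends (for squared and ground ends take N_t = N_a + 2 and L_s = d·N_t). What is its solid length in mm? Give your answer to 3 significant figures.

squared and ground ends: N_t = N_a + 2 = 24 + 2 = 26
L_s = d·N_t = 9.8 × 26 = 254.8 mm

255 mm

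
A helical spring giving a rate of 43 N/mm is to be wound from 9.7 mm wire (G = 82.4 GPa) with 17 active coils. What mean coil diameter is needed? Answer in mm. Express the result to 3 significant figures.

50.0 mm

D = (Gd⁴/(8N_a·k))^(1/3) = (82.4×10³·9.7⁴/(8·17·43))^(1/3)
  = (124740)^(1/3) = 49.9653 mm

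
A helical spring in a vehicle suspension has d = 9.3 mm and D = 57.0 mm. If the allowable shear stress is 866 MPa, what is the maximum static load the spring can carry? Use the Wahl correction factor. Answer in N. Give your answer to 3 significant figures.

3850 N

C = D/d = 57.0/9.3 = 6.1290
K_W = (4C−1)/(4C−4) + 0.615/C = 23.516/20.516 + 0.1003 = 1.2466
τ_max = K·8FD/(πd³) → F_max = τ_allow·πd³/(8DK)
F_max = 866·π·9.3³/(8·57.0·1.2466) = 2.1883e+06/568.44 = 3849.8 N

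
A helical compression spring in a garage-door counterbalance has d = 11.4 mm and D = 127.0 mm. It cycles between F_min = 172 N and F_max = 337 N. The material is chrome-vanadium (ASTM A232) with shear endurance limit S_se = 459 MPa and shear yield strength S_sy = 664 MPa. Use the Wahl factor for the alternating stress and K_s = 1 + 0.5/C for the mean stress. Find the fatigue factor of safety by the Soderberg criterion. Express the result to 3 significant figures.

C = D/d = 127.0/11.4 = 11.1404; K_W = (4C−1)/(4C−4)+0.615/C = 1.1292; K_s = 1+0.5/C = 1.0449
F_a = (F_max−F_min)/2 = 82.5 N; F_m = (F_max+F_min)/2 = 254.5 N
τ_a = K_W·8F_aD/(πd³) = 1.1292 × 18.009 = 20.335 MPa
τ_m = K_s·8F_mD/(πd³) = 1.0449 × 55.554 = 58.048 MPa
Soderberg: 1/n_f = τ_a/S_se + τ_m/S_sy = 20.335/459 + 58.048/664 = 0.04430 + 0.08742 = 0.13172
n_f = 1/0.13172 = 7.592

7.59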